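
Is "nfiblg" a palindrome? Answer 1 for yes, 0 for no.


Input: nfiblg
Reversed: glbifn
  Compare pos 0 ('n') with pos 5 ('g'): MISMATCH
  Compare pos 1 ('f') with pos 4 ('l'): MISMATCH
  Compare pos 2 ('i') with pos 3 ('b'): MISMATCH
Result: not a palindrome

0


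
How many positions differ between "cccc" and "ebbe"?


Comparing "cccc" and "ebbe" position by position:
  Position 0: 'c' vs 'e' => DIFFER
  Position 1: 'c' vs 'b' => DIFFER
  Position 2: 'c' vs 'b' => DIFFER
  Position 3: 'c' vs 'e' => DIFFER
Positions that differ: 4

4


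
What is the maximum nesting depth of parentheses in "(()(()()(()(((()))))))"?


Input: "(()(()()(()(((()))))))"
Tracking depth:
  Position 0 '(': depth becomes 1
  Position 1 '(': depth becomes 2
  Position 2 ')': depth becomes 1
  Position 3 '(': depth becomes 2
  Position 4 '(': depth becomes 3
  Position 5 ')': depth becomes 2
  Position 6 '(': depth becomes 3
  Position 7 ')': depth becomes 2
  Position 8 '(': depth becomes 3
  Position 9 '(': depth becomes 4
  Position 10 ')': depth becomes 3
  Position 11 '(': depth becomes 4
  Position 12 '(': depth becomes 5
  Position 13 '(': depth becomes 6
  Position 14 '(': depth becomes 7
  Position 15 ')': depth becomes 6
  Position 16 ')': depth becomes 5
  Position 17 ')': depth becomes 4
  Position 18 ')': depth becomes 3
  Position 19 ')': depth becomes 2
  Position 20 ')': depth becomes 1
  Position 21 ')': depth becomes 0
Maximum depth reached: 7

7


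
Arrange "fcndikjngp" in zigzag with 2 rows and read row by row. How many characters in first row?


Zigzag "fcndikjngp" into 2 rows:
Placing characters:
  'f' => row 0
  'c' => row 1
  'n' => row 0
  'd' => row 1
  'i' => row 0
  'k' => row 1
  'j' => row 0
  'n' => row 1
  'g' => row 0
  'p' => row 1
Rows:
  Row 0: "fnijg"
  Row 1: "cdknp"
First row length: 5

5


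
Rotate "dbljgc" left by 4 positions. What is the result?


Input: "dbljgc", rotate left by 4
First 4 characters: "dblj"
Remaining characters: "gc"
Concatenate remaining + first: "gc" + "dblj" = "gcdblj"

gcdblj


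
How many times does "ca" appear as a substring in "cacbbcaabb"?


Searching for "ca" in "cacbbcaabb"
Scanning each position:
  Position 0: "ca" => MATCH
  Position 1: "ac" => no
  Position 2: "cb" => no
  Position 3: "bb" => no
  Position 4: "bc" => no
  Position 5: "ca" => MATCH
  Position 6: "aa" => no
  Position 7: "ab" => no
  Position 8: "bb" => no
Total occurrences: 2

2


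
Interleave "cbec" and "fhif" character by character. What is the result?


Interleaving "cbec" and "fhif":
  Position 0: 'c' from first, 'f' from second => "cf"
  Position 1: 'b' from first, 'h' from second => "bh"
  Position 2: 'e' from first, 'i' from second => "ei"
  Position 3: 'c' from first, 'f' from second => "cf"
Result: cfbheicf

cfbheicf


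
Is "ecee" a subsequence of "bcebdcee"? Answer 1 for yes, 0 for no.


Check if "ecee" is a subsequence of "bcebdcee"
Greedy scan:
  Position 0 ('b'): no match needed
  Position 1 ('c'): no match needed
  Position 2 ('e'): matches sub[0] = 'e'
  Position 3 ('b'): no match needed
  Position 4 ('d'): no match needed
  Position 5 ('c'): matches sub[1] = 'c'
  Position 6 ('e'): matches sub[2] = 'e'
  Position 7 ('e'): matches sub[3] = 'e'
All 4 characters matched => is a subsequence

1


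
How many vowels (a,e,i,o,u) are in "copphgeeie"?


Input: copphgeeie
Checking each character:
  'c' at position 0: consonant
  'o' at position 1: vowel (running total: 1)
  'p' at position 2: consonant
  'p' at position 3: consonant
  'h' at position 4: consonant
  'g' at position 5: consonant
  'e' at position 6: vowel (running total: 2)
  'e' at position 7: vowel (running total: 3)
  'i' at position 8: vowel (running total: 4)
  'e' at position 9: vowel (running total: 5)
Total vowels: 5

5


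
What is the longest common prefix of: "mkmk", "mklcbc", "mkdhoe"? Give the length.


Words: mkmk, mklcbc, mkdhoe
  Position 0: all 'm' => match
  Position 1: all 'k' => match
  Position 2: ('m', 'l', 'd') => mismatch, stop
LCP = "mk" (length 2)

2


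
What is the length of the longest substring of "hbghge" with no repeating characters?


Input: "hbghge"
Sliding window (track last position of each char):
  Position 0 ('h'): window [0,0] length 1 -- new best
  Position 1 ('b'): window [0,1] length 2 -- new best
  Position 2 ('g'): window [0,2] length 3 -- new best
  Position 3 ('h'): repeat (last at 0), move window start to 1
  Position 3 ('h'): window [1,3] length 3
  Position 4 ('g'): repeat (last at 2), move window start to 3
  Position 4 ('g'): window [3,4] length 2
  Position 5 ('e'): window [3,5] length 3
Longest substring with no repeats: "hbg" with length 3

3


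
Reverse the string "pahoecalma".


Input: pahoecalma
Reading characters right to left:
  Position 9: 'a'
  Position 8: 'm'
  Position 7: 'l'
  Position 6: 'a'
  Position 5: 'c'
  Position 4: 'e'
  Position 3: 'o'
  Position 2: 'h'
  Position 1: 'a'
  Position 0: 'p'
Reversed: amlaceohap

amlaceohap


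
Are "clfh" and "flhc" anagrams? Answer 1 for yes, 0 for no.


Strings: "clfh", "flhc"
Sorted first:  cfhl
Sorted second: cfhl
Sorted forms match => anagrams

1


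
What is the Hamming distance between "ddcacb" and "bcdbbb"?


Comparing "ddcacb" and "bcdbbb" position by position:
  Position 0: 'd' vs 'b' => differ
  Position 1: 'd' vs 'c' => differ
  Position 2: 'c' vs 'd' => differ
  Position 3: 'a' vs 'b' => differ
  Position 4: 'c' vs 'b' => differ
  Position 5: 'b' vs 'b' => same
Total differences (Hamming distance): 5

5


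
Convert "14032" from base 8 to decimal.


Input: "14032" in base 8
Positional expansion:
  Digit '1' (value 1) x 8^4 = 4096
  Digit '4' (value 4) x 8^3 = 2048
  Digit '0' (value 0) x 8^2 = 0
  Digit '3' (value 3) x 8^1 = 24
  Digit '2' (value 2) x 8^0 = 2
Sum = 6170

6170


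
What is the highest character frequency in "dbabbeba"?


Input: dbabbeba
Character counts:
  'a': 2
  'b': 4
  'd': 1
  'e': 1
Maximum frequency: 4

4


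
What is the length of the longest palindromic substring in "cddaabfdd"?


Input: "cddaabfdd"
Checking substrings for palindromes:
  [1:3] "dd" (len 2) => palindrome
  [3:5] "aa" (len 2) => palindrome
  [7:9] "dd" (len 2) => palindrome
Longest palindromic substring: "dd" with length 2

2


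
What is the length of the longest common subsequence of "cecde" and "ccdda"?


LCS of "cecde" and "ccdda"
DP table:
           c    c    d    d    a
      0    0    0    0    0    0
  c   0    1    1    1    1    1
  e   0    1    1    1    1    1
  c   0    1    2    2    2    2
  d   0    1    2    3    3    3
  e   0    1    2    3    3    3
LCS length = dp[5][5] = 3

3


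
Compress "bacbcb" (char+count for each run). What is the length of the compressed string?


Input: bacbcb
Runs:
  'b' x 1 => "b1"
  'a' x 1 => "a1"
  'c' x 1 => "c1"
  'b' x 1 => "b1"
  'c' x 1 => "c1"
  'b' x 1 => "b1"
Compressed: "b1a1c1b1c1b1"
Compressed length: 12

12


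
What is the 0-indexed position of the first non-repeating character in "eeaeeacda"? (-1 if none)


Input: eeaeeacda
Character frequencies:
  'a': 3
  'c': 1
  'd': 1
  'e': 4
Scanning left to right for freq == 1:
  Position 0 ('e'): freq=4, skip
  Position 1 ('e'): freq=4, skip
  Position 2 ('a'): freq=3, skip
  Position 3 ('e'): freq=4, skip
  Position 4 ('e'): freq=4, skip
  Position 5 ('a'): freq=3, skip
  Position 6 ('c'): unique! => answer = 6

6


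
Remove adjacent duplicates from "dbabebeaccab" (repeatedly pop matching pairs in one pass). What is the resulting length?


Input: dbabebeaccab
Stack-based adjacent duplicate removal:
  Read 'd': push. Stack: d
  Read 'b': push. Stack: db
  Read 'a': push. Stack: dba
  Read 'b': push. Stack: dbab
  Read 'e': push. Stack: dbabe
  Read 'b': push. Stack: dbabeb
  Read 'e': push. Stack: dbabebe
  Read 'a': push. Stack: dbabebea
  Read 'c': push. Stack: dbabebeac
  Read 'c': matches stack top 'c' => pop. Stack: dbabebea
  Read 'a': matches stack top 'a' => pop. Stack: dbabebe
  Read 'b': push. Stack: dbabebeb
Final stack: "dbabebeb" (length 8)

8


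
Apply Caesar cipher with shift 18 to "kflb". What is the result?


Caesar cipher: shift "kflb" by 18
  'k' (pos 10) + 18 = pos 2 = 'c'
  'f' (pos 5) + 18 = pos 23 = 'x'
  'l' (pos 11) + 18 = pos 3 = 'd'
  'b' (pos 1) + 18 = pos 19 = 't'
Result: cxdt

cxdt


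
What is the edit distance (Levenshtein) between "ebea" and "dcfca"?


Computing edit distance: "ebea" -> "dcfca"
DP table:
           d    c    f    c    a
      0    1    2    3    4    5
  e   1    1    2    3    4    5
  b   2    2    2    3    4    5
  e   3    3    3    3    4    5
  a   4    4    4    4    4    4
Edit distance = dp[4][5] = 4

4


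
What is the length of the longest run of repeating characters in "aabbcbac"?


Input: "aabbcbac"
Scanning for longest run:
  Position 1 ('a'): continues run of 'a', length=2
  Position 2 ('b'): new char, reset run to 1
  Position 3 ('b'): continues run of 'b', length=2
  Position 4 ('c'): new char, reset run to 1
  Position 5 ('b'): new char, reset run to 1
  Position 6 ('a'): new char, reset run to 1
  Position 7 ('c'): new char, reset run to 1
Longest run: 'a' with length 2

2


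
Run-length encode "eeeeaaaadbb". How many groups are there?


Input: eeeeaaaadbb
Scanning for consecutive runs:
  Group 1: 'e' x 4 (positions 0-3)
  Group 2: 'a' x 4 (positions 4-7)
  Group 3: 'd' x 1 (positions 8-8)
  Group 4: 'b' x 2 (positions 9-10)
Total groups: 4

4


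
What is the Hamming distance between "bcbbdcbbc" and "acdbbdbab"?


Comparing "bcbbdcbbc" and "acdbbdbab" position by position:
  Position 0: 'b' vs 'a' => differ
  Position 1: 'c' vs 'c' => same
  Position 2: 'b' vs 'd' => differ
  Position 3: 'b' vs 'b' => same
  Position 4: 'd' vs 'b' => differ
  Position 5: 'c' vs 'd' => differ
  Position 6: 'b' vs 'b' => same
  Position 7: 'b' vs 'a' => differ
  Position 8: 'c' vs 'b' => differ
Total differences (Hamming distance): 6

6


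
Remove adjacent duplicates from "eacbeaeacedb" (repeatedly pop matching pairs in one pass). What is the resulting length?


Input: eacbeaeacedb
Stack-based adjacent duplicate removal:
  Read 'e': push. Stack: e
  Read 'a': push. Stack: ea
  Read 'c': push. Stack: eac
  Read 'b': push. Stack: eacb
  Read 'e': push. Stack: eacbe
  Read 'a': push. Stack: eacbea
  Read 'e': push. Stack: eacbeae
  Read 'a': push. Stack: eacbeaea
  Read 'c': push. Stack: eacbeaeac
  Read 'e': push. Stack: eacbeaeace
  Read 'd': push. Stack: eacbeaeaced
  Read 'b': push. Stack: eacbeaeacedb
Final stack: "eacbeaeacedb" (length 12)

12


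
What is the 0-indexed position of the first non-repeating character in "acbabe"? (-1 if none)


Input: acbabe
Character frequencies:
  'a': 2
  'b': 2
  'c': 1
  'e': 1
Scanning left to right for freq == 1:
  Position 0 ('a'): freq=2, skip
  Position 1 ('c'): unique! => answer = 1

1


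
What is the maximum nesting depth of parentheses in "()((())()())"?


Input: "()((())()())"
Tracking depth:
  Position 0 '(': depth becomes 1
  Position 1 ')': depth becomes 0
  Position 2 '(': depth becomes 1
  Position 3 '(': depth becomes 2
  Position 4 '(': depth becomes 3
  Position 5 ')': depth becomes 2
  Position 6 ')': depth becomes 1
  Position 7 '(': depth becomes 2
  Position 8 ')': depth becomes 1
  Position 9 '(': depth becomes 2
  Position 10 ')': depth becomes 1
  Position 11 ')': depth becomes 0
Maximum depth reached: 3

3


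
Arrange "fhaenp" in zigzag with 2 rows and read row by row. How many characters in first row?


Zigzag "fhaenp" into 2 rows:
Placing characters:
  'f' => row 0
  'h' => row 1
  'a' => row 0
  'e' => row 1
  'n' => row 0
  'p' => row 1
Rows:
  Row 0: "fan"
  Row 1: "hep"
First row length: 3

3


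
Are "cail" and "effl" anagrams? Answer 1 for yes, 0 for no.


Strings: "cail", "effl"
Sorted first:  acil
Sorted second: effl
Differ at position 0: 'a' vs 'e' => not anagrams

0


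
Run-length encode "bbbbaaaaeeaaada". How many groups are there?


Input: bbbbaaaaeeaaada
Scanning for consecutive runs:
  Group 1: 'b' x 4 (positions 0-3)
  Group 2: 'a' x 4 (positions 4-7)
  Group 3: 'e' x 2 (positions 8-9)
  Group 4: 'a' x 3 (positions 10-12)
  Group 5: 'd' x 1 (positions 13-13)
  Group 6: 'a' x 1 (positions 14-14)
Total groups: 6

6


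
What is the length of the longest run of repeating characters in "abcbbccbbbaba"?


Input: "abcbbccbbbaba"
Scanning for longest run:
  Position 1 ('b'): new char, reset run to 1
  Position 2 ('c'): new char, reset run to 1
  Position 3 ('b'): new char, reset run to 1
  Position 4 ('b'): continues run of 'b', length=2
  Position 5 ('c'): new char, reset run to 1
  Position 6 ('c'): continues run of 'c', length=2
  Position 7 ('b'): new char, reset run to 1
  Position 8 ('b'): continues run of 'b', length=2
  Position 9 ('b'): continues run of 'b', length=3
  Position 10 ('a'): new char, reset run to 1
  Position 11 ('b'): new char, reset run to 1
  Position 12 ('a'): new char, reset run to 1
Longest run: 'b' with length 3

3


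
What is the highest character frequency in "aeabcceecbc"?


Input: aeabcceecbc
Character counts:
  'a': 2
  'b': 2
  'c': 4
  'e': 3
Maximum frequency: 4

4


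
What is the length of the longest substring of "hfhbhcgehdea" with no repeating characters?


Input: "hfhbhcgehdea"
Sliding window (track last position of each char):
  Position 0 ('h'): window [0,0] length 1 -- new best
  Position 1 ('f'): window [0,1] length 2 -- new best
  Position 2 ('h'): repeat (last at 0), move window start to 1
  Position 2 ('h'): window [1,2] length 2
  Position 3 ('b'): window [1,3] length 3 -- new best
  Position 4 ('h'): repeat (last at 2), move window start to 3
  Position 4 ('h'): window [3,4] length 2
  Position 5 ('c'): window [3,5] length 3
  Position 6 ('g'): window [3,6] length 4 -- new best
  Position 7 ('e'): window [3,7] length 5 -- new best
  Position 8 ('h'): repeat (last at 4), move window start to 5
  Position 8 ('h'): window [5,8] length 4
  Position 9 ('d'): window [5,9] length 5
  Position 10 ('e'): repeat (last at 7), move window start to 8
  Position 10 ('e'): window [8,10] length 3
  Position 11 ('a'): window [8,11] length 4
Longest substring with no repeats: "bhcge" with length 5

5


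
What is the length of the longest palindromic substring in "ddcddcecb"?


Input: "ddcddcecb"
Checking substrings for palindromes:
  [0:5] "ddcdd" (len 5) => palindrome
  [2:6] "cddc" (len 4) => palindrome
  [1:4] "dcd" (len 3) => palindrome
  [5:8] "cec" (len 3) => palindrome
  [0:2] "dd" (len 2) => palindrome
  [3:5] "dd" (len 2) => palindrome
Longest palindromic substring: "ddcdd" with length 5

5


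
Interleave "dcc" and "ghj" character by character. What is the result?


Interleaving "dcc" and "ghj":
  Position 0: 'd' from first, 'g' from second => "dg"
  Position 1: 'c' from first, 'h' from second => "ch"
  Position 2: 'c' from first, 'j' from second => "cj"
Result: dgchcj

dgchcj


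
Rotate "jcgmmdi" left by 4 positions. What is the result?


Input: "jcgmmdi", rotate left by 4
First 4 characters: "jcgm"
Remaining characters: "mdi"
Concatenate remaining + first: "mdi" + "jcgm" = "mdijcgm"

mdijcgm


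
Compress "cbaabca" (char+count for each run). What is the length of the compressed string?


Input: cbaabca
Runs:
  'c' x 1 => "c1"
  'b' x 1 => "b1"
  'a' x 2 => "a2"
  'b' x 1 => "b1"
  'c' x 1 => "c1"
  'a' x 1 => "a1"
Compressed: "c1b1a2b1c1a1"
Compressed length: 12

12


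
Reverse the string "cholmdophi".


Input: cholmdophi
Reading characters right to left:
  Position 9: 'i'
  Position 8: 'h'
  Position 7: 'p'
  Position 6: 'o'
  Position 5: 'd'
  Position 4: 'm'
  Position 3: 'l'
  Position 2: 'o'
  Position 1: 'h'
  Position 0: 'c'
Reversed: ihpodmlohc

ihpodmlohc


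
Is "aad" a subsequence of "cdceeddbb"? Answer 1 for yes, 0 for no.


Check if "aad" is a subsequence of "cdceeddbb"
Greedy scan:
  Position 0 ('c'): no match needed
  Position 1 ('d'): no match needed
  Position 2 ('c'): no match needed
  Position 3 ('e'): no match needed
  Position 4 ('e'): no match needed
  Position 5 ('d'): no match needed
  Position 6 ('d'): no match needed
  Position 7 ('b'): no match needed
  Position 8 ('b'): no match needed
Only matched 0/3 characters => not a subsequence

0


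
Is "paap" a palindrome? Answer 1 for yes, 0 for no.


Input: paap
Reversed: paap
  Compare pos 0 ('p') with pos 3 ('p'): match
  Compare pos 1 ('a') with pos 2 ('a'): match
Result: palindrome

1


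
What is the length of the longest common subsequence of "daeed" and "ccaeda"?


LCS of "daeed" and "ccaeda"
DP table:
           c    c    a    e    d    a
      0    0    0    0    0    0    0
  d   0    0    0    0    0    1    1
  a   0    0    0    1    1    1    2
  e   0    0    0    1    2    2    2
  e   0    0    0    1    2    2    2
  d   0    0    0    1    2    3    3
LCS length = dp[5][6] = 3

3


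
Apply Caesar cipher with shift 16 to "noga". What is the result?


Caesar cipher: shift "noga" by 16
  'n' (pos 13) + 16 = pos 3 = 'd'
  'o' (pos 14) + 16 = pos 4 = 'e'
  'g' (pos 6) + 16 = pos 22 = 'w'
  'a' (pos 0) + 16 = pos 16 = 'q'
Result: dewq

dewq


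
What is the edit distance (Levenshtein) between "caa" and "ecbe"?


Computing edit distance: "caa" -> "ecbe"
DP table:
           e    c    b    e
      0    1    2    3    4
  c   1    1    1    2    3
  a   2    2    2    2    3
  a   3    3    3    3    3
Edit distance = dp[3][4] = 3

3


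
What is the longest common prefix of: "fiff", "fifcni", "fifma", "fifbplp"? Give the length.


Words: fiff, fifcni, fifma, fifbplp
  Position 0: all 'f' => match
  Position 1: all 'i' => match
  Position 2: all 'f' => match
  Position 3: ('f', 'c', 'm', 'b') => mismatch, stop
LCP = "fif" (length 3)

3


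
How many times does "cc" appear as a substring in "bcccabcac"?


Searching for "cc" in "bcccabcac"
Scanning each position:
  Position 0: "bc" => no
  Position 1: "cc" => MATCH
  Position 2: "cc" => MATCH
  Position 3: "ca" => no
  Position 4: "ab" => no
  Position 5: "bc" => no
  Position 6: "ca" => no
  Position 7: "ac" => no
Total occurrences: 2

2


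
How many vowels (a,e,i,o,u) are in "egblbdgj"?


Input: egblbdgj
Checking each character:
  'e' at position 0: vowel (running total: 1)
  'g' at position 1: consonant
  'b' at position 2: consonant
  'l' at position 3: consonant
  'b' at position 4: consonant
  'd' at position 5: consonant
  'g' at position 6: consonant
  'j' at position 7: consonant
Total vowels: 1

1


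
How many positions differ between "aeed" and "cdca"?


Comparing "aeed" and "cdca" position by position:
  Position 0: 'a' vs 'c' => DIFFER
  Position 1: 'e' vs 'd' => DIFFER
  Position 2: 'e' vs 'c' => DIFFER
  Position 3: 'd' vs 'a' => DIFFER
Positions that differ: 4

4


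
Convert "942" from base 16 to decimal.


Input: "942" in base 16
Positional expansion:
  Digit '9' (value 9) x 16^2 = 2304
  Digit '4' (value 4) x 16^1 = 64
  Digit '2' (value 2) x 16^0 = 2
Sum = 2370

2370


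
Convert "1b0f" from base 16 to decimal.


Input: "1b0f" in base 16
Positional expansion:
  Digit '1' (value 1) x 16^3 = 4096
  Digit 'b' (value 11) x 16^2 = 2816
  Digit '0' (value 0) x 16^1 = 0
  Digit 'f' (value 15) x 16^0 = 15
Sum = 6927

6927


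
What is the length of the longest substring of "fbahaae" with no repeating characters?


Input: "fbahaae"
Sliding window (track last position of each char):
  Position 0 ('f'): window [0,0] length 1 -- new best
  Position 1 ('b'): window [0,1] length 2 -- new best
  Position 2 ('a'): window [0,2] length 3 -- new best
  Position 3 ('h'): window [0,3] length 4 -- new best
  Position 4 ('a'): repeat (last at 2), move window start to 3
  Position 4 ('a'): window [3,4] length 2
  Position 5 ('a'): repeat (last at 4), move window start to 5
  Position 5 ('a'): window [5,5] length 1
  Position 6 ('e'): window [5,6] length 2
Longest substring with no repeats: "fbah" with length 4

4


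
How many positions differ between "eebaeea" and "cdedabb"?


Comparing "eebaeea" and "cdedabb" position by position:
  Position 0: 'e' vs 'c' => DIFFER
  Position 1: 'e' vs 'd' => DIFFER
  Position 2: 'b' vs 'e' => DIFFER
  Position 3: 'a' vs 'd' => DIFFER
  Position 4: 'e' vs 'a' => DIFFER
  Position 5: 'e' vs 'b' => DIFFER
  Position 6: 'a' vs 'b' => DIFFER
Positions that differ: 7

7


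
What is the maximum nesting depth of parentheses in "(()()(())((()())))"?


Input: "(()()(())((()())))"
Tracking depth:
  Position 0 '(': depth becomes 1
  Position 1 '(': depth becomes 2
  Position 2 ')': depth becomes 1
  Position 3 '(': depth becomes 2
  Position 4 ')': depth becomes 1
  Position 5 '(': depth becomes 2
  Position 6 '(': depth becomes 3
  Position 7 ')': depth becomes 2
  Position 8 ')': depth becomes 1
  Position 9 '(': depth becomes 2
  Position 10 '(': depth becomes 3
  Position 11 '(': depth becomes 4
  Position 12 ')': depth becomes 3
  Position 13 '(': depth becomes 4
  Position 14 ')': depth becomes 3
  Position 15 ')': depth becomes 2
  Position 16 ')': depth becomes 1
  Position 17 ')': depth becomes 0
Maximum depth reached: 4

4


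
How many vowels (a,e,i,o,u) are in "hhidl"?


Input: hhidl
Checking each character:
  'h' at position 0: consonant
  'h' at position 1: consonant
  'i' at position 2: vowel (running total: 1)
  'd' at position 3: consonant
  'l' at position 4: consonant
Total vowels: 1

1


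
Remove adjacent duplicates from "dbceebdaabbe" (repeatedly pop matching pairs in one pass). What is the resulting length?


Input: dbceebdaabbe
Stack-based adjacent duplicate removal:
  Read 'd': push. Stack: d
  Read 'b': push. Stack: db
  Read 'c': push. Stack: dbc
  Read 'e': push. Stack: dbce
  Read 'e': matches stack top 'e' => pop. Stack: dbc
  Read 'b': push. Stack: dbcb
  Read 'd': push. Stack: dbcbd
  Read 'a': push. Stack: dbcbda
  Read 'a': matches stack top 'a' => pop. Stack: dbcbd
  Read 'b': push. Stack: dbcbdb
  Read 'b': matches stack top 'b' => pop. Stack: dbcbd
  Read 'e': push. Stack: dbcbde
Final stack: "dbcbde" (length 6)

6


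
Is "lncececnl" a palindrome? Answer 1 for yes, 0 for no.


Input: lncececnl
Reversed: lncececnl
  Compare pos 0 ('l') with pos 8 ('l'): match
  Compare pos 1 ('n') with pos 7 ('n'): match
  Compare pos 2 ('c') with pos 6 ('c'): match
  Compare pos 3 ('e') with pos 5 ('e'): match
Result: palindrome

1


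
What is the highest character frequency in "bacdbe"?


Input: bacdbe
Character counts:
  'a': 1
  'b': 2
  'c': 1
  'd': 1
  'e': 1
Maximum frequency: 2

2


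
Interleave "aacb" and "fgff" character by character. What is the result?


Interleaving "aacb" and "fgff":
  Position 0: 'a' from first, 'f' from second => "af"
  Position 1: 'a' from first, 'g' from second => "ag"
  Position 2: 'c' from first, 'f' from second => "cf"
  Position 3: 'b' from first, 'f' from second => "bf"
Result: afagcfbf

afagcfbf


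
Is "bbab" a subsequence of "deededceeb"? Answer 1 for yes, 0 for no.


Check if "bbab" is a subsequence of "deededceeb"
Greedy scan:
  Position 0 ('d'): no match needed
  Position 1 ('e'): no match needed
  Position 2 ('e'): no match needed
  Position 3 ('d'): no match needed
  Position 4 ('e'): no match needed
  Position 5 ('d'): no match needed
  Position 6 ('c'): no match needed
  Position 7 ('e'): no match needed
  Position 8 ('e'): no match needed
  Position 9 ('b'): matches sub[0] = 'b'
Only matched 1/4 characters => not a subsequence

0


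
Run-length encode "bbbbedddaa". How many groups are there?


Input: bbbbedddaa
Scanning for consecutive runs:
  Group 1: 'b' x 4 (positions 0-3)
  Group 2: 'e' x 1 (positions 4-4)
  Group 3: 'd' x 3 (positions 5-7)
  Group 4: 'a' x 2 (positions 8-9)
Total groups: 4

4


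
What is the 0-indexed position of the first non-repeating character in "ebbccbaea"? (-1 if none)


Input: ebbccbaea
Character frequencies:
  'a': 2
  'b': 3
  'c': 2
  'e': 2
Scanning left to right for freq == 1:
  Position 0 ('e'): freq=2, skip
  Position 1 ('b'): freq=3, skip
  Position 2 ('b'): freq=3, skip
  Position 3 ('c'): freq=2, skip
  Position 4 ('c'): freq=2, skip
  Position 5 ('b'): freq=3, skip
  Position 6 ('a'): freq=2, skip
  Position 7 ('e'): freq=2, skip
  Position 8 ('a'): freq=2, skip
  No unique character found => answer = -1

-1


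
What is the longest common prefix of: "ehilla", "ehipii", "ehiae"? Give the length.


Words: ehilla, ehipii, ehiae
  Position 0: all 'e' => match
  Position 1: all 'h' => match
  Position 2: all 'i' => match
  Position 3: ('l', 'p', 'a') => mismatch, stop
LCP = "ehi" (length 3)

3


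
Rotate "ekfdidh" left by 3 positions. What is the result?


Input: "ekfdidh", rotate left by 3
First 3 characters: "ekf"
Remaining characters: "didh"
Concatenate remaining + first: "didh" + "ekf" = "didhekf"

didhekf


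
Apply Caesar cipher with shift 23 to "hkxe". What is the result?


Caesar cipher: shift "hkxe" by 23
  'h' (pos 7) + 23 = pos 4 = 'e'
  'k' (pos 10) + 23 = pos 7 = 'h'
  'x' (pos 23) + 23 = pos 20 = 'u'
  'e' (pos 4) + 23 = pos 1 = 'b'
Result: ehub

ehub


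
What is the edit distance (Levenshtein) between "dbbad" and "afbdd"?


Computing edit distance: "dbbad" -> "afbdd"
DP table:
           a    f    b    d    d
      0    1    2    3    4    5
  d   1    1    2    3    3    4
  b   2    2    2    2    3    4
  b   3    3    3    2    3    4
  a   4    3    4    3    3    4
  d   5    4    4    4    3    3
Edit distance = dp[5][5] = 3

3


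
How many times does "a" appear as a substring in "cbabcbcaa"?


Searching for "a" in "cbabcbcaa"
Scanning each position:
  Position 0: "c" => no
  Position 1: "b" => no
  Position 2: "a" => MATCH
  Position 3: "b" => no
  Position 4: "c" => no
  Position 5: "b" => no
  Position 6: "c" => no
  Position 7: "a" => MATCH
  Position 8: "a" => MATCH
Total occurrences: 3

3


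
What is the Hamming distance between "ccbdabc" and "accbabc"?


Comparing "ccbdabc" and "accbabc" position by position:
  Position 0: 'c' vs 'a' => differ
  Position 1: 'c' vs 'c' => same
  Position 2: 'b' vs 'c' => differ
  Position 3: 'd' vs 'b' => differ
  Position 4: 'a' vs 'a' => same
  Position 5: 'b' vs 'b' => same
  Position 6: 'c' vs 'c' => same
Total differences (Hamming distance): 3

3


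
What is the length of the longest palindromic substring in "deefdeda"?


Input: "deefdeda"
Checking substrings for palindromes:
  [4:7] "ded" (len 3) => palindrome
  [1:3] "ee" (len 2) => palindrome
Longest palindromic substring: "ded" with length 3

3


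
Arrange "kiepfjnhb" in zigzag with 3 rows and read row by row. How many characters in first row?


Zigzag "kiepfjnhb" into 3 rows:
Placing characters:
  'k' => row 0
  'i' => row 1
  'e' => row 2
  'p' => row 1
  'f' => row 0
  'j' => row 1
  'n' => row 2
  'h' => row 1
  'b' => row 0
Rows:
  Row 0: "kfb"
  Row 1: "ipjh"
  Row 2: "en"
First row length: 3

3


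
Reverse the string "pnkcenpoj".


Input: pnkcenpoj
Reading characters right to left:
  Position 8: 'j'
  Position 7: 'o'
  Position 6: 'p'
  Position 5: 'n'
  Position 4: 'e'
  Position 3: 'c'
  Position 2: 'k'
  Position 1: 'n'
  Position 0: 'p'
Reversed: jopnecknp

jopnecknp


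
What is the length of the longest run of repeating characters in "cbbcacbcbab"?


Input: "cbbcacbcbab"
Scanning for longest run:
  Position 1 ('b'): new char, reset run to 1
  Position 2 ('b'): continues run of 'b', length=2
  Position 3 ('c'): new char, reset run to 1
  Position 4 ('a'): new char, reset run to 1
  Position 5 ('c'): new char, reset run to 1
  Position 6 ('b'): new char, reset run to 1
  Position 7 ('c'): new char, reset run to 1
  Position 8 ('b'): new char, reset run to 1
  Position 9 ('a'): new char, reset run to 1
  Position 10 ('b'): new char, reset run to 1
Longest run: 'b' with length 2

2


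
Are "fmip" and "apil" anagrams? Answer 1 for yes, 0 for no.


Strings: "fmip", "apil"
Sorted first:  fimp
Sorted second: ailp
Differ at position 0: 'f' vs 'a' => not anagrams

0


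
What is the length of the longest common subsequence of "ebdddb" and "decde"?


LCS of "ebdddb" and "decde"
DP table:
           d    e    c    d    e
      0    0    0    0    0    0
  e   0    0    1    1    1    1
  b   0    0    1    1    1    1
  d   0    1    1    1    2    2
  d   0    1    1    1    2    2
  d   0    1    1    1    2    2
  b   0    1    1    1    2    2
LCS length = dp[6][5] = 2

2


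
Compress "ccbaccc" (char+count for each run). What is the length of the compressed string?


Input: ccbaccc
Runs:
  'c' x 2 => "c2"
  'b' x 1 => "b1"
  'a' x 1 => "a1"
  'c' x 3 => "c3"
Compressed: "c2b1a1c3"
Compressed length: 8

8


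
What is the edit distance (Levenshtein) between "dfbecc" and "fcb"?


Computing edit distance: "dfbecc" -> "fcb"
DP table:
           f    c    b
      0    1    2    3
  d   1    1    2    3
  f   2    1    2    3
  b   3    2    2    2
  e   4    3    3    3
  c   5    4    3    4
  c   6    5    4    4
Edit distance = dp[6][3] = 4

4


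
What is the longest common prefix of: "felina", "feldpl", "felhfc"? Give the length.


Words: felina, feldpl, felhfc
  Position 0: all 'f' => match
  Position 1: all 'e' => match
  Position 2: all 'l' => match
  Position 3: ('i', 'd', 'h') => mismatch, stop
LCP = "fel" (length 3)

3


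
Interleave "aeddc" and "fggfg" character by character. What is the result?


Interleaving "aeddc" and "fggfg":
  Position 0: 'a' from first, 'f' from second => "af"
  Position 1: 'e' from first, 'g' from second => "eg"
  Position 2: 'd' from first, 'g' from second => "dg"
  Position 3: 'd' from first, 'f' from second => "df"
  Position 4: 'c' from first, 'g' from second => "cg"
Result: afegdgdfcg

afegdgdfcg


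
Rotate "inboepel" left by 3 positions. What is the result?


Input: "inboepel", rotate left by 3
First 3 characters: "inb"
Remaining characters: "oepel"
Concatenate remaining + first: "oepel" + "inb" = "oepelinb"

oepelinb


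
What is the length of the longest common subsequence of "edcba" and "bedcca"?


LCS of "edcba" and "bedcca"
DP table:
           b    e    d    c    c    a
      0    0    0    0    0    0    0
  e   0    0    1    1    1    1    1
  d   0    0    1    2    2    2    2
  c   0    0    1    2    3    3    3
  b   0    1    1    2    3    3    3
  a   0    1    1    2    3    3    4
LCS length = dp[5][6] = 4

4


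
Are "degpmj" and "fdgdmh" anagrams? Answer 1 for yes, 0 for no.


Strings: "degpmj", "fdgdmh"
Sorted first:  degjmp
Sorted second: ddfghm
Differ at position 1: 'e' vs 'd' => not anagrams

0


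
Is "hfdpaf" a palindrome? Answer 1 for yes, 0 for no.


Input: hfdpaf
Reversed: fapdfh
  Compare pos 0 ('h') with pos 5 ('f'): MISMATCH
  Compare pos 1 ('f') with pos 4 ('a'): MISMATCH
  Compare pos 2 ('d') with pos 3 ('p'): MISMATCH
Result: not a palindrome

0


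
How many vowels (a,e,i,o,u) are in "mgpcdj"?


Input: mgpcdj
Checking each character:
  'm' at position 0: consonant
  'g' at position 1: consonant
  'p' at position 2: consonant
  'c' at position 3: consonant
  'd' at position 4: consonant
  'j' at position 5: consonant
Total vowels: 0

0


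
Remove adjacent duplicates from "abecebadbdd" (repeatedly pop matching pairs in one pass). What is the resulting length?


Input: abecebadbdd
Stack-based adjacent duplicate removal:
  Read 'a': push. Stack: a
  Read 'b': push. Stack: ab
  Read 'e': push. Stack: abe
  Read 'c': push. Stack: abec
  Read 'e': push. Stack: abece
  Read 'b': push. Stack: abeceb
  Read 'a': push. Stack: abeceba
  Read 'd': push. Stack: abecebad
  Read 'b': push. Stack: abecebadb
  Read 'd': push. Stack: abecebadbd
  Read 'd': matches stack top 'd' => pop. Stack: abecebadb
Final stack: "abecebadb" (length 9)

9


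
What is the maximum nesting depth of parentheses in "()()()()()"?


Input: "()()()()()"
Tracking depth:
  Position 0 '(': depth becomes 1
  Position 1 ')': depth becomes 0
  Position 2 '(': depth becomes 1
  Position 3 ')': depth becomes 0
  Position 4 '(': depth becomes 1
  Position 5 ')': depth becomes 0
  Position 6 '(': depth becomes 1
  Position 7 ')': depth becomes 0
  Position 8 '(': depth becomes 1
  Position 9 ')': depth becomes 0
Maximum depth reached: 1

1


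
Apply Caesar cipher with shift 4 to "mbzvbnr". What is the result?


Caesar cipher: shift "mbzvbnr" by 4
  'm' (pos 12) + 4 = pos 16 = 'q'
  'b' (pos 1) + 4 = pos 5 = 'f'
  'z' (pos 25) + 4 = pos 3 = 'd'
  'v' (pos 21) + 4 = pos 25 = 'z'
  'b' (pos 1) + 4 = pos 5 = 'f'
  'n' (pos 13) + 4 = pos 17 = 'r'
  'r' (pos 17) + 4 = pos 21 = 'v'
Result: qfdzfrv

qfdzfrv


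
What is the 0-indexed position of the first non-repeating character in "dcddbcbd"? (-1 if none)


Input: dcddbcbd
Character frequencies:
  'b': 2
  'c': 2
  'd': 4
Scanning left to right for freq == 1:
  Position 0 ('d'): freq=4, skip
  Position 1 ('c'): freq=2, skip
  Position 2 ('d'): freq=4, skip
  Position 3 ('d'): freq=4, skip
  Position 4 ('b'): freq=2, skip
  Position 5 ('c'): freq=2, skip
  Position 6 ('b'): freq=2, skip
  Position 7 ('d'): freq=4, skip
  No unique character found => answer = -1

-1


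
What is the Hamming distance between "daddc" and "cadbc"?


Comparing "daddc" and "cadbc" position by position:
  Position 0: 'd' vs 'c' => differ
  Position 1: 'a' vs 'a' => same
  Position 2: 'd' vs 'd' => same
  Position 3: 'd' vs 'b' => differ
  Position 4: 'c' vs 'c' => same
Total differences (Hamming distance): 2

2


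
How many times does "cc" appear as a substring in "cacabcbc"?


Searching for "cc" in "cacabcbc"
Scanning each position:
  Position 0: "ca" => no
  Position 1: "ac" => no
  Position 2: "ca" => no
  Position 3: "ab" => no
  Position 4: "bc" => no
  Position 5: "cb" => no
  Position 6: "bc" => no
Total occurrences: 0

0


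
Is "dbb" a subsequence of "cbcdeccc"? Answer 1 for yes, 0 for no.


Check if "dbb" is a subsequence of "cbcdeccc"
Greedy scan:
  Position 0 ('c'): no match needed
  Position 1 ('b'): no match needed
  Position 2 ('c'): no match needed
  Position 3 ('d'): matches sub[0] = 'd'
  Position 4 ('e'): no match needed
  Position 5 ('c'): no match needed
  Position 6 ('c'): no match needed
  Position 7 ('c'): no match needed
Only matched 1/3 characters => not a subsequence

0


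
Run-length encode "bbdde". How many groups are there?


Input: bbdde
Scanning for consecutive runs:
  Group 1: 'b' x 2 (positions 0-1)
  Group 2: 'd' x 2 (positions 2-3)
  Group 3: 'e' x 1 (positions 4-4)
Total groups: 3

3


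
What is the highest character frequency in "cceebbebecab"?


Input: cceebbebecab
Character counts:
  'a': 1
  'b': 4
  'c': 3
  'e': 4
Maximum frequency: 4

4


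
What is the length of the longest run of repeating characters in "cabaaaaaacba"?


Input: "cabaaaaaacba"
Scanning for longest run:
  Position 1 ('a'): new char, reset run to 1
  Position 2 ('b'): new char, reset run to 1
  Position 3 ('a'): new char, reset run to 1
  Position 4 ('a'): continues run of 'a', length=2
  Position 5 ('a'): continues run of 'a', length=3
  Position 6 ('a'): continues run of 'a', length=4
  Position 7 ('a'): continues run of 'a', length=5
  Position 8 ('a'): continues run of 'a', length=6
  Position 9 ('c'): new char, reset run to 1
  Position 10 ('b'): new char, reset run to 1
  Position 11 ('a'): new char, reset run to 1
Longest run: 'a' with length 6

6


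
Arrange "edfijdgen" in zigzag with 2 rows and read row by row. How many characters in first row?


Zigzag "edfijdgen" into 2 rows:
Placing characters:
  'e' => row 0
  'd' => row 1
  'f' => row 0
  'i' => row 1
  'j' => row 0
  'd' => row 1
  'g' => row 0
  'e' => row 1
  'n' => row 0
Rows:
  Row 0: "efjgn"
  Row 1: "dide"
First row length: 5

5


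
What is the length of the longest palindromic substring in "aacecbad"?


Input: "aacecbad"
Checking substrings for palindromes:
  [2:5] "cec" (len 3) => palindrome
  [0:2] "aa" (len 2) => palindrome
Longest palindromic substring: "cec" with length 3

3


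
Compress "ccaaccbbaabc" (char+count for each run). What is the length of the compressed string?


Input: ccaaccbbaabc
Runs:
  'c' x 2 => "c2"
  'a' x 2 => "a2"
  'c' x 2 => "c2"
  'b' x 2 => "b2"
  'a' x 2 => "a2"
  'b' x 1 => "b1"
  'c' x 1 => "c1"
Compressed: "c2a2c2b2a2b1c1"
Compressed length: 14

14


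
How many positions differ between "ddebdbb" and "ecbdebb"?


Comparing "ddebdbb" and "ecbdebb" position by position:
  Position 0: 'd' vs 'e' => DIFFER
  Position 1: 'd' vs 'c' => DIFFER
  Position 2: 'e' vs 'b' => DIFFER
  Position 3: 'b' vs 'd' => DIFFER
  Position 4: 'd' vs 'e' => DIFFER
  Position 5: 'b' vs 'b' => same
  Position 6: 'b' vs 'b' => same
Positions that differ: 5

5


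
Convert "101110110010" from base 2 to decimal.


Input: "101110110010" in base 2
Positional expansion:
  Digit '1' (value 1) x 2^11 = 2048
  Digit '0' (value 0) x 2^10 = 0
  Digit '1' (value 1) x 2^9 = 512
  Digit '1' (value 1) x 2^8 = 256
  Digit '1' (value 1) x 2^7 = 128
  Digit '0' (value 0) x 2^6 = 0
  Digit '1' (value 1) x 2^5 = 32
  Digit '1' (value 1) x 2^4 = 16
  Digit '0' (value 0) x 2^3 = 0
  Digit '0' (value 0) x 2^2 = 0
  Digit '1' (value 1) x 2^1 = 2
  Digit '0' (value 0) x 2^0 = 0
Sum = 2994

2994


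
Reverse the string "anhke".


Input: anhke
Reading characters right to left:
  Position 4: 'e'
  Position 3: 'k'
  Position 2: 'h'
  Position 1: 'n'
  Position 0: 'a'
Reversed: ekhna

ekhna


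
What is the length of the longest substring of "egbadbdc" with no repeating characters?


Input: "egbadbdc"
Sliding window (track last position of each char):
  Position 0 ('e'): window [0,0] length 1 -- new best
  Position 1 ('g'): window [0,1] length 2 -- new best
  Position 2 ('b'): window [0,2] length 3 -- new best
  Position 3 ('a'): window [0,3] length 4 -- new best
  Position 4 ('d'): window [0,4] length 5 -- new best
  Position 5 ('b'): repeat (last at 2), move window start to 3
  Position 5 ('b'): window [3,5] length 3
  Position 6 ('d'): repeat (last at 4), move window start to 5
  Position 6 ('d'): window [5,6] length 2
  Position 7 ('c'): window [5,7] length 3
Longest substring with no repeats: "egbad" with length 5

5


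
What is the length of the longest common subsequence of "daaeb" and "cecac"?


LCS of "daaeb" and "cecac"
DP table:
           c    e    c    a    c
      0    0    0    0    0    0
  d   0    0    0    0    0    0
  a   0    0    0    0    1    1
  a   0    0    0    0    1    1
  e   0    0    1    1    1    1
  b   0    0    1    1    1    1
LCS length = dp[5][5] = 1

1


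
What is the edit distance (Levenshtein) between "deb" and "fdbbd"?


Computing edit distance: "deb" -> "fdbbd"
DP table:
           f    d    b    b    d
      0    1    2    3    4    5
  d   1    1    1    2    3    4
  e   2    2    2    2    3    4
  b   3    3    3    2    2    3
Edit distance = dp[3][5] = 3

3


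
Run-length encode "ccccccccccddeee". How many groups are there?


Input: ccccccccccddeee
Scanning for consecutive runs:
  Group 1: 'c' x 10 (positions 0-9)
  Group 2: 'd' x 2 (positions 10-11)
  Group 3: 'e' x 3 (positions 12-14)
Total groups: 3

3


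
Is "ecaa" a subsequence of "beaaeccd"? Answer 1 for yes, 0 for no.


Check if "ecaa" is a subsequence of "beaaeccd"
Greedy scan:
  Position 0 ('b'): no match needed
  Position 1 ('e'): matches sub[0] = 'e'
  Position 2 ('a'): no match needed
  Position 3 ('a'): no match needed
  Position 4 ('e'): no match needed
  Position 5 ('c'): matches sub[1] = 'c'
  Position 6 ('c'): no match needed
  Position 7 ('d'): no match needed
Only matched 2/4 characters => not a subsequence

0


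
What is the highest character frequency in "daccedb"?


Input: daccedb
Character counts:
  'a': 1
  'b': 1
  'c': 2
  'd': 2
  'e': 1
Maximum frequency: 2

2


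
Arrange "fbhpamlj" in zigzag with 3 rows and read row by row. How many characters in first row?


Zigzag "fbhpamlj" into 3 rows:
Placing characters:
  'f' => row 0
  'b' => row 1
  'h' => row 2
  'p' => row 1
  'a' => row 0
  'm' => row 1
  'l' => row 2
  'j' => row 1
Rows:
  Row 0: "fa"
  Row 1: "bpmj"
  Row 2: "hl"
First row length: 2

2
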